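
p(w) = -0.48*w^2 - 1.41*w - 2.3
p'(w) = -0.96*w - 1.41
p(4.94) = -20.98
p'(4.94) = -6.15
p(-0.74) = -1.52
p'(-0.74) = -0.70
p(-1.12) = -1.32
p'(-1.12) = -0.33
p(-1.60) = -1.27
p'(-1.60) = 0.13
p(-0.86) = -1.44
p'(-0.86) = -0.58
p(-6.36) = -12.75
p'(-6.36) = 4.70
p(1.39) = -5.19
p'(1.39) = -2.74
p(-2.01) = -1.41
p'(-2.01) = 0.52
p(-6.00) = -11.12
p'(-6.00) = 4.35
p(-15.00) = -89.15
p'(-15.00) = 12.99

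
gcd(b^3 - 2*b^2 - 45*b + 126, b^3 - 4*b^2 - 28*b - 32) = 1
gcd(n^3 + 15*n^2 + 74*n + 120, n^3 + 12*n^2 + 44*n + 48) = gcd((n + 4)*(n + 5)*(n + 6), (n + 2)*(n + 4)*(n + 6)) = n^2 + 10*n + 24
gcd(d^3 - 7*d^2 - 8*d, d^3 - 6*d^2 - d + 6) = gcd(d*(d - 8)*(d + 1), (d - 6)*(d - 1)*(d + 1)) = d + 1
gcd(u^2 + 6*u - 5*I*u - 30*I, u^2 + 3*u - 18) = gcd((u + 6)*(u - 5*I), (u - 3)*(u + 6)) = u + 6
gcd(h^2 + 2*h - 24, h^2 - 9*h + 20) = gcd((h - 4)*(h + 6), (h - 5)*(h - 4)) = h - 4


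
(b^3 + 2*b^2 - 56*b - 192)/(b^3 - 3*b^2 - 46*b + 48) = (b + 4)/(b - 1)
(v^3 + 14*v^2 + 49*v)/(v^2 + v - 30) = v*(v^2 + 14*v + 49)/(v^2 + v - 30)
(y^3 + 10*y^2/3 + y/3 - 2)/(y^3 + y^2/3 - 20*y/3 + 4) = (y + 1)/(y - 2)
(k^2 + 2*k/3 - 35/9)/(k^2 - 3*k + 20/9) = (3*k + 7)/(3*k - 4)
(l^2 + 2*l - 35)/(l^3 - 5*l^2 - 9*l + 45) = (l + 7)/(l^2 - 9)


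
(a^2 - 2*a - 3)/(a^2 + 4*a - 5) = (a^2 - 2*a - 3)/(a^2 + 4*a - 5)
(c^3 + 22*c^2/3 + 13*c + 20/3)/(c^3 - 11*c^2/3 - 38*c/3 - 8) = (c + 5)/(c - 6)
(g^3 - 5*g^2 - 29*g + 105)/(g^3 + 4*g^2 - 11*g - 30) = (g - 7)/(g + 2)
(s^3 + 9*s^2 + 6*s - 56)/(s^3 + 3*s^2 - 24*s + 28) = (s + 4)/(s - 2)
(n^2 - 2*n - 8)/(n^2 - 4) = (n - 4)/(n - 2)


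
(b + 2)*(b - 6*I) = b^2 + 2*b - 6*I*b - 12*I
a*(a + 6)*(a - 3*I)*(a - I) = a^4 + 6*a^3 - 4*I*a^3 - 3*a^2 - 24*I*a^2 - 18*a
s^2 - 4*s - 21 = (s - 7)*(s + 3)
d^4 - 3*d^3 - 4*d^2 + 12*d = d*(d - 3)*(d - 2)*(d + 2)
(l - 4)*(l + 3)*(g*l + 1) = g*l^3 - g*l^2 - 12*g*l + l^2 - l - 12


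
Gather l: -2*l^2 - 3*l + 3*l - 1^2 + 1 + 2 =2 - 2*l^2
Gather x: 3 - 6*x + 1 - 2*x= 4 - 8*x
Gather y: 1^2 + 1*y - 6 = y - 5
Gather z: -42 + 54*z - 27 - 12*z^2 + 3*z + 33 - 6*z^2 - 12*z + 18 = -18*z^2 + 45*z - 18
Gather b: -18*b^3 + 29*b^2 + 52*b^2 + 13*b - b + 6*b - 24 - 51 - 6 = -18*b^3 + 81*b^2 + 18*b - 81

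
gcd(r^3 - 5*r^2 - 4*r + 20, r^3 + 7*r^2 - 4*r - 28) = r^2 - 4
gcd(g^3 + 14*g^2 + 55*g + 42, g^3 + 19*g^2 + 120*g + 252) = g^2 + 13*g + 42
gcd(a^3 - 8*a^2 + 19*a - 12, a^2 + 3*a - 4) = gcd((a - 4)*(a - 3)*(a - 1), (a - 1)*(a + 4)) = a - 1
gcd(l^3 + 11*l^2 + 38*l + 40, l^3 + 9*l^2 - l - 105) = l + 5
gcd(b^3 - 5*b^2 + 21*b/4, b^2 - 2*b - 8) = 1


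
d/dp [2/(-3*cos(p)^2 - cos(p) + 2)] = -2*(6*cos(p) + 1)*sin(p)/(3*cos(p)^2 + cos(p) - 2)^2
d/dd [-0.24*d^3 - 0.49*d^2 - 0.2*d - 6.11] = -0.72*d^2 - 0.98*d - 0.2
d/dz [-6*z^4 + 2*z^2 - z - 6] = -24*z^3 + 4*z - 1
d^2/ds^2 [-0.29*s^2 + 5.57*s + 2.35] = -0.580000000000000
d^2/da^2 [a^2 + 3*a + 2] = 2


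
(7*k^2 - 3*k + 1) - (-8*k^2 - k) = 15*k^2 - 2*k + 1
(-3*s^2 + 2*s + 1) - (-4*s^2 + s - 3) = s^2 + s + 4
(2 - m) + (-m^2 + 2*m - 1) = -m^2 + m + 1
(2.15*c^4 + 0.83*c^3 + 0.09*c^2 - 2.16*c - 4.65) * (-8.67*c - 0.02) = -18.6405*c^5 - 7.2391*c^4 - 0.7969*c^3 + 18.7254*c^2 + 40.3587*c + 0.093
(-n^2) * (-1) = n^2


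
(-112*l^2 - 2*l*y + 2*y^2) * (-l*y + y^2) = 112*l^3*y - 110*l^2*y^2 - 4*l*y^3 + 2*y^4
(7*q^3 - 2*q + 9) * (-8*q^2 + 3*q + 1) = -56*q^5 + 21*q^4 + 23*q^3 - 78*q^2 + 25*q + 9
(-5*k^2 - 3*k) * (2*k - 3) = -10*k^3 + 9*k^2 + 9*k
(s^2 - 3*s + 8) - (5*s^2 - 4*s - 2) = -4*s^2 + s + 10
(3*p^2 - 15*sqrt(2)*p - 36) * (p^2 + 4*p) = 3*p^4 - 15*sqrt(2)*p^3 + 12*p^3 - 60*sqrt(2)*p^2 - 36*p^2 - 144*p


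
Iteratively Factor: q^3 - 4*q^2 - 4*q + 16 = (q - 2)*(q^2 - 2*q - 8) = (q - 4)*(q - 2)*(q + 2)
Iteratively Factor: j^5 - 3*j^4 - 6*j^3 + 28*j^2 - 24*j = (j + 3)*(j^4 - 6*j^3 + 12*j^2 - 8*j) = j*(j + 3)*(j^3 - 6*j^2 + 12*j - 8) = j*(j - 2)*(j + 3)*(j^2 - 4*j + 4) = j*(j - 2)^2*(j + 3)*(j - 2)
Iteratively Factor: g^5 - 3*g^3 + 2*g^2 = (g)*(g^4 - 3*g^2 + 2*g) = g^2*(g^3 - 3*g + 2) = g^2*(g + 2)*(g^2 - 2*g + 1) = g^2*(g - 1)*(g + 2)*(g - 1)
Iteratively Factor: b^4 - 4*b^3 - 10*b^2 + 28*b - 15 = (b - 5)*(b^3 + b^2 - 5*b + 3) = (b - 5)*(b - 1)*(b^2 + 2*b - 3) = (b - 5)*(b - 1)^2*(b + 3)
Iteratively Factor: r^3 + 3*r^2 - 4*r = (r + 4)*(r^2 - r) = r*(r + 4)*(r - 1)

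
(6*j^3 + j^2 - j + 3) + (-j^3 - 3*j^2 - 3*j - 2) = 5*j^3 - 2*j^2 - 4*j + 1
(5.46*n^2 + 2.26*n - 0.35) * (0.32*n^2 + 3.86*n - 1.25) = 1.7472*n^4 + 21.7988*n^3 + 1.7866*n^2 - 4.176*n + 0.4375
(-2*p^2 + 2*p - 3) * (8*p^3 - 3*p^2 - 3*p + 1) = -16*p^5 + 22*p^4 - 24*p^3 + p^2 + 11*p - 3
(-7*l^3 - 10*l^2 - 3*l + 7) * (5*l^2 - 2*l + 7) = -35*l^5 - 36*l^4 - 44*l^3 - 29*l^2 - 35*l + 49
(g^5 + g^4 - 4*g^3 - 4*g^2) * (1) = g^5 + g^4 - 4*g^3 - 4*g^2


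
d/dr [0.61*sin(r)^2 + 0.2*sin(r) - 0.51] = (1.22*sin(r) + 0.2)*cos(r)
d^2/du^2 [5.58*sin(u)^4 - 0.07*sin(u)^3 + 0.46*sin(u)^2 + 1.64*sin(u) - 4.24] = -89.28*sin(u)^4 + 0.63*sin(u)^3 + 65.12*sin(u)^2 - 2.06*sin(u) + 0.92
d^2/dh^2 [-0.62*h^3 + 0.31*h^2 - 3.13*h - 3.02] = 0.62 - 3.72*h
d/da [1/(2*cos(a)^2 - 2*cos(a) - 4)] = (2*cos(a) - 1)*sin(a)/(2*(sin(a)^2 + cos(a) + 1)^2)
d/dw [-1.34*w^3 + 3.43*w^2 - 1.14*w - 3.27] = -4.02*w^2 + 6.86*w - 1.14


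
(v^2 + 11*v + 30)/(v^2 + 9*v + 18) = (v + 5)/(v + 3)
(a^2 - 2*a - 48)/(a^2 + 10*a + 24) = (a - 8)/(a + 4)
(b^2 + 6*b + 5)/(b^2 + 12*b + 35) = (b + 1)/(b + 7)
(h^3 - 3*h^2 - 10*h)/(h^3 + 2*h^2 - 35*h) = (h + 2)/(h + 7)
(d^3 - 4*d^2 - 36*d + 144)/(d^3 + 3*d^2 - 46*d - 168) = (d^2 - 10*d + 24)/(d^2 - 3*d - 28)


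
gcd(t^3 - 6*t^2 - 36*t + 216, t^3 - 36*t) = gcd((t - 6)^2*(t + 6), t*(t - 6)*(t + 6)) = t^2 - 36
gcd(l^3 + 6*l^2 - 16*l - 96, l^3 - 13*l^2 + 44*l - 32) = l - 4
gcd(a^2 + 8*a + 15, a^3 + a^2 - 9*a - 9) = a + 3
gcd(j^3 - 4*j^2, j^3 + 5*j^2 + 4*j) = j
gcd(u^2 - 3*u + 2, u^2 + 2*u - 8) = u - 2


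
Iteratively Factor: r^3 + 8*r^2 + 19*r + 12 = (r + 3)*(r^2 + 5*r + 4) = (r + 3)*(r + 4)*(r + 1)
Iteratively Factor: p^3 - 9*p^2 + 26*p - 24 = (p - 3)*(p^2 - 6*p + 8) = (p - 4)*(p - 3)*(p - 2)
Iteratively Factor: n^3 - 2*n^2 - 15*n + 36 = (n - 3)*(n^2 + n - 12) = (n - 3)*(n + 4)*(n - 3)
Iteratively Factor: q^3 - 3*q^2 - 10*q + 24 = (q - 4)*(q^2 + q - 6) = (q - 4)*(q - 2)*(q + 3)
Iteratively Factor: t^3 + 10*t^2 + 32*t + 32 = (t + 2)*(t^2 + 8*t + 16) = (t + 2)*(t + 4)*(t + 4)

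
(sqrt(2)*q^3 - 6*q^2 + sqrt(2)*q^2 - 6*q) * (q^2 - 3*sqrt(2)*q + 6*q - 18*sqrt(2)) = sqrt(2)*q^5 - 12*q^4 + 7*sqrt(2)*q^4 - 84*q^3 + 24*sqrt(2)*q^3 - 72*q^2 + 126*sqrt(2)*q^2 + 108*sqrt(2)*q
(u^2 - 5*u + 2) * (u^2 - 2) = u^4 - 5*u^3 + 10*u - 4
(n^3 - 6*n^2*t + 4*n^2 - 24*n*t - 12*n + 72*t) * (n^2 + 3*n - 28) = n^5 - 6*n^4*t + 7*n^4 - 42*n^3*t - 28*n^3 + 168*n^2*t - 148*n^2 + 888*n*t + 336*n - 2016*t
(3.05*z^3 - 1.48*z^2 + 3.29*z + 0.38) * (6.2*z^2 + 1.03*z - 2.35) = 18.91*z^5 - 6.0345*z^4 + 11.7061*z^3 + 9.2227*z^2 - 7.3401*z - 0.893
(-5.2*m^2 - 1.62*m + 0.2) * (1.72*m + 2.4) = -8.944*m^3 - 15.2664*m^2 - 3.544*m + 0.48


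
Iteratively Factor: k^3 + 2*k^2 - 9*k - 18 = (k + 3)*(k^2 - k - 6) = (k + 2)*(k + 3)*(k - 3)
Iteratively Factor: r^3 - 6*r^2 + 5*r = (r - 1)*(r^2 - 5*r) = (r - 5)*(r - 1)*(r)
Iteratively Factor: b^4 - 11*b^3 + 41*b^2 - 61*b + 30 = (b - 5)*(b^3 - 6*b^2 + 11*b - 6) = (b - 5)*(b - 3)*(b^2 - 3*b + 2) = (b - 5)*(b - 3)*(b - 2)*(b - 1)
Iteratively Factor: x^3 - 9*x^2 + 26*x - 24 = (x - 3)*(x^2 - 6*x + 8) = (x - 4)*(x - 3)*(x - 2)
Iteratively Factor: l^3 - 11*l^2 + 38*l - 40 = (l - 5)*(l^2 - 6*l + 8) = (l - 5)*(l - 4)*(l - 2)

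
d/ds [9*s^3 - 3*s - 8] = 27*s^2 - 3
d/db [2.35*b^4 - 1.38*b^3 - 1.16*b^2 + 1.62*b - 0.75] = 9.4*b^3 - 4.14*b^2 - 2.32*b + 1.62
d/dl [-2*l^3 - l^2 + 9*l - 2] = -6*l^2 - 2*l + 9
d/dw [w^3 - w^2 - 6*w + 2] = 3*w^2 - 2*w - 6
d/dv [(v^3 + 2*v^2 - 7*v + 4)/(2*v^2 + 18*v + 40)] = (v^2 + 10*v - 11)/(2*(v^2 + 10*v + 25))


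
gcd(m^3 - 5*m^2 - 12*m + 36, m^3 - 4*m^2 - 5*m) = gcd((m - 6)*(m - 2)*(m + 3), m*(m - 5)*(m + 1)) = 1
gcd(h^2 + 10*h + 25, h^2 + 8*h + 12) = 1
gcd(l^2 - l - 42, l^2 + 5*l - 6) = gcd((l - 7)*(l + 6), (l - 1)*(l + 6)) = l + 6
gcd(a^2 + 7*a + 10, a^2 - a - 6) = a + 2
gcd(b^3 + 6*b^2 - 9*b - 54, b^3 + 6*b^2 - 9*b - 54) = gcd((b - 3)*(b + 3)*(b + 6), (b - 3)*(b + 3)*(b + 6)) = b^3 + 6*b^2 - 9*b - 54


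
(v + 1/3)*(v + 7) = v^2 + 22*v/3 + 7/3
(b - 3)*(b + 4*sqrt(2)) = b^2 - 3*b + 4*sqrt(2)*b - 12*sqrt(2)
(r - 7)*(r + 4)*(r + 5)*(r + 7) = r^4 + 9*r^3 - 29*r^2 - 441*r - 980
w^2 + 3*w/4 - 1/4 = (w - 1/4)*(w + 1)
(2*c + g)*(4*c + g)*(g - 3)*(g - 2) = 8*c^2*g^2 - 40*c^2*g + 48*c^2 + 6*c*g^3 - 30*c*g^2 + 36*c*g + g^4 - 5*g^3 + 6*g^2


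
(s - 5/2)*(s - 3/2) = s^2 - 4*s + 15/4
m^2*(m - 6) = m^3 - 6*m^2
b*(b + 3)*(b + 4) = b^3 + 7*b^2 + 12*b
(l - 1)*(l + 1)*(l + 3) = l^3 + 3*l^2 - l - 3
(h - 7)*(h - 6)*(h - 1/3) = h^3 - 40*h^2/3 + 139*h/3 - 14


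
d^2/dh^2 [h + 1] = 0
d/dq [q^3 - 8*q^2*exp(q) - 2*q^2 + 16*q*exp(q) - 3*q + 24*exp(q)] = -8*q^2*exp(q) + 3*q^2 - 4*q + 40*exp(q) - 3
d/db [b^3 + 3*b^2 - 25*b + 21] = 3*b^2 + 6*b - 25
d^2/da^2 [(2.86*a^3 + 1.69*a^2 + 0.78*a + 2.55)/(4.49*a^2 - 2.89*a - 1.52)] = (-5.6843418860808e-14*a^5 + 1.27897692436818e-13*a^4 + 162.120842*a^3 + 453.03345*a^2 - 126.947802*a + 78.358574)/(90.518849*a^6 - 174.788067*a^5 + 20.572731*a^4 + 94.204463*a^3 - 6.964488*a^2 - 20.031168*a - 3.511808)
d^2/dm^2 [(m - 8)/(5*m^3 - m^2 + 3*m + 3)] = 2*((m - 8)*(15*m^2 - 2*m + 3)^2 + (-15*m^2 + 2*m - (m - 8)*(15*m - 1) - 3)*(5*m^3 - m^2 + 3*m + 3))/(5*m^3 - m^2 + 3*m + 3)^3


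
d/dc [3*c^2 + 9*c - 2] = 6*c + 9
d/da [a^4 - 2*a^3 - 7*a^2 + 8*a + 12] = 4*a^3 - 6*a^2 - 14*a + 8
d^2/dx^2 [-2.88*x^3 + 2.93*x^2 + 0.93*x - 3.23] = 5.86 - 17.28*x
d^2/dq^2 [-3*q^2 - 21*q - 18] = -6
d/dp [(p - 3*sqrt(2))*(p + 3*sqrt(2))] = 2*p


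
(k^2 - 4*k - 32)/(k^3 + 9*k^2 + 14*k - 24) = (k - 8)/(k^2 + 5*k - 6)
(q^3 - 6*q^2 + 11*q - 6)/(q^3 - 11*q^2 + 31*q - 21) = (q - 2)/(q - 7)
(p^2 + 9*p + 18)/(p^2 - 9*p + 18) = (p^2 + 9*p + 18)/(p^2 - 9*p + 18)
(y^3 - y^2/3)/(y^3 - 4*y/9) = 3*y*(3*y - 1)/(9*y^2 - 4)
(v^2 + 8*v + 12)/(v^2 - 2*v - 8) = (v + 6)/(v - 4)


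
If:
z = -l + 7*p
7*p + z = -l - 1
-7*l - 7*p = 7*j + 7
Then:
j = z - 3/7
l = -z - 1/2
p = -1/14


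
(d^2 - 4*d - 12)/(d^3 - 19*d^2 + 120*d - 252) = (d + 2)/(d^2 - 13*d + 42)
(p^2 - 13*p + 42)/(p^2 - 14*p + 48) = (p - 7)/(p - 8)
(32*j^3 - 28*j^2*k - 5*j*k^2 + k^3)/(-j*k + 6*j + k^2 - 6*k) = (-32*j^2 - 4*j*k + k^2)/(k - 6)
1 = 1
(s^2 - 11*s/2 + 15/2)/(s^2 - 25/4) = 2*(s - 3)/(2*s + 5)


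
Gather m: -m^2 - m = -m^2 - m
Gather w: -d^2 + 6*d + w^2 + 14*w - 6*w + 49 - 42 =-d^2 + 6*d + w^2 + 8*w + 7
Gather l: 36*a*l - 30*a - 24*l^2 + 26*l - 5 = -30*a - 24*l^2 + l*(36*a + 26) - 5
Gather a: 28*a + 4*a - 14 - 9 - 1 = 32*a - 24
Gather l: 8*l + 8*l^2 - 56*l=8*l^2 - 48*l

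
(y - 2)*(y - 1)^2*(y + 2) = y^4 - 2*y^3 - 3*y^2 + 8*y - 4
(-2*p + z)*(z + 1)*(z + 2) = -2*p*z^2 - 6*p*z - 4*p + z^3 + 3*z^2 + 2*z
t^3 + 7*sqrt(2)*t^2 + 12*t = t*(t + sqrt(2))*(t + 6*sqrt(2))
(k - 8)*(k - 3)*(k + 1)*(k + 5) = k^4 - 5*k^3 - 37*k^2 + 89*k + 120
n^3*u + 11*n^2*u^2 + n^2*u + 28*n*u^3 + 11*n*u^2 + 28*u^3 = (n + 4*u)*(n + 7*u)*(n*u + u)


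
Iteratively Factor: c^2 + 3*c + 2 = (c + 1)*(c + 2)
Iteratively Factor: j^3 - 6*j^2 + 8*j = (j - 2)*(j^2 - 4*j) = j*(j - 2)*(j - 4)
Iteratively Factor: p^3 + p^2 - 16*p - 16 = (p - 4)*(p^2 + 5*p + 4) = (p - 4)*(p + 1)*(p + 4)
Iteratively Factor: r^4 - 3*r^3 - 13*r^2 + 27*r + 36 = (r + 3)*(r^3 - 6*r^2 + 5*r + 12) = (r - 4)*(r + 3)*(r^2 - 2*r - 3) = (r - 4)*(r + 1)*(r + 3)*(r - 3)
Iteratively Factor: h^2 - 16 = (h - 4)*(h + 4)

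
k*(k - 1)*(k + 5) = k^3 + 4*k^2 - 5*k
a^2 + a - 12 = (a - 3)*(a + 4)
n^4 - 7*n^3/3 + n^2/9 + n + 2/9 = (n - 2)*(n - 1)*(n + 1/3)^2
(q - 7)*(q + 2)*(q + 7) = q^3 + 2*q^2 - 49*q - 98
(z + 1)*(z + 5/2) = z^2 + 7*z/2 + 5/2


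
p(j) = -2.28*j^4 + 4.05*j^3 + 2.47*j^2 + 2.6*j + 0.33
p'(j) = -9.12*j^3 + 12.15*j^2 + 4.94*j + 2.6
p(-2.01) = -65.02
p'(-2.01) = 115.82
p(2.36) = 2.73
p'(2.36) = -37.95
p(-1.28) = -13.56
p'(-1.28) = 35.31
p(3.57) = -144.98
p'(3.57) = -239.87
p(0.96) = 6.75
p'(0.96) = 10.47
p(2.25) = 6.38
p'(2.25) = -28.66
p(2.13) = 9.28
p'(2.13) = -19.89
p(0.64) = 3.68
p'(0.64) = 8.35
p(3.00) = -44.97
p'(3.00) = -119.47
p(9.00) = -11782.83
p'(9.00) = -5617.27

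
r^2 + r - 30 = (r - 5)*(r + 6)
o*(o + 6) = o^2 + 6*o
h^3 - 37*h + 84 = (h - 4)*(h - 3)*(h + 7)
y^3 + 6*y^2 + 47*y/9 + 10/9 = (y + 1/3)*(y + 2/3)*(y + 5)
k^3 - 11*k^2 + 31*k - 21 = (k - 7)*(k - 3)*(k - 1)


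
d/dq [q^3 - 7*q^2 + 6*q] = 3*q^2 - 14*q + 6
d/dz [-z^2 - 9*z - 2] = -2*z - 9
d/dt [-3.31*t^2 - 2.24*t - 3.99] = -6.62*t - 2.24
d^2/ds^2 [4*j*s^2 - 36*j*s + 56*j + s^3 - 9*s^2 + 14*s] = 8*j + 6*s - 18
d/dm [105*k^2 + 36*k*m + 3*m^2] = 36*k + 6*m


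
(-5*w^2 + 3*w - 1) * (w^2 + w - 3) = -5*w^4 - 2*w^3 + 17*w^2 - 10*w + 3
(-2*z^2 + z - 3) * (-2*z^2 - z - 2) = 4*z^4 + 9*z^2 + z + 6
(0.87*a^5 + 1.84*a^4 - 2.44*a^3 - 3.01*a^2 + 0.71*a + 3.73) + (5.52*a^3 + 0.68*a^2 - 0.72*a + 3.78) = 0.87*a^5 + 1.84*a^4 + 3.08*a^3 - 2.33*a^2 - 0.01*a + 7.51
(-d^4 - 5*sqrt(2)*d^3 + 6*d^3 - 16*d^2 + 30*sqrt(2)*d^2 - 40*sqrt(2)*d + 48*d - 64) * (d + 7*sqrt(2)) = -d^5 - 12*sqrt(2)*d^4 + 6*d^4 - 86*d^3 + 72*sqrt(2)*d^3 - 152*sqrt(2)*d^2 + 468*d^2 - 624*d + 336*sqrt(2)*d - 448*sqrt(2)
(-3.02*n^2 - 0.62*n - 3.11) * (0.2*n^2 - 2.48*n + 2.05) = -0.604*n^4 + 7.3656*n^3 - 5.2754*n^2 + 6.4418*n - 6.3755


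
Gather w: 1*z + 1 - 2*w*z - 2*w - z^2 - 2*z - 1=w*(-2*z - 2) - z^2 - z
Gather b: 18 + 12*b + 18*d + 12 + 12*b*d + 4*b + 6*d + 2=b*(12*d + 16) + 24*d + 32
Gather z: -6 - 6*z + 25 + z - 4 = 15 - 5*z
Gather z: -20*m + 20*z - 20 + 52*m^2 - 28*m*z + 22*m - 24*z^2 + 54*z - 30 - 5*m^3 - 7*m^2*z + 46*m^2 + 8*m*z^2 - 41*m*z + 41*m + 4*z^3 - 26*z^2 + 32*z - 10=-5*m^3 + 98*m^2 + 43*m + 4*z^3 + z^2*(8*m - 50) + z*(-7*m^2 - 69*m + 106) - 60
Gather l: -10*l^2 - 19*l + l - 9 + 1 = -10*l^2 - 18*l - 8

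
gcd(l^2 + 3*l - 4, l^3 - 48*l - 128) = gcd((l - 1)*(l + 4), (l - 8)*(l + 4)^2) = l + 4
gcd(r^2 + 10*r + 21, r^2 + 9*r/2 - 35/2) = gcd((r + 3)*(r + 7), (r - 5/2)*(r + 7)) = r + 7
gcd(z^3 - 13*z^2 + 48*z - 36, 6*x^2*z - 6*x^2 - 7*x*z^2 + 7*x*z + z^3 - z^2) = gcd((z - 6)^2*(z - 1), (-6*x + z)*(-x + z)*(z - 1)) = z - 1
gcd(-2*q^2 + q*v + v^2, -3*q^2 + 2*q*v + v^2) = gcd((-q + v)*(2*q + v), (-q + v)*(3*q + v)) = q - v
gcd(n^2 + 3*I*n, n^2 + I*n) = n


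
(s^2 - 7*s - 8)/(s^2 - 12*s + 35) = (s^2 - 7*s - 8)/(s^2 - 12*s + 35)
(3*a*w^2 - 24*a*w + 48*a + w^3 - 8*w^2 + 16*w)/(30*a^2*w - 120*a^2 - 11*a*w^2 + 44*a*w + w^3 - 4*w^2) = (3*a*w - 12*a + w^2 - 4*w)/(30*a^2 - 11*a*w + w^2)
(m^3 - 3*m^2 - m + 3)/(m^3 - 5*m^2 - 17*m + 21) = (m^2 - 2*m - 3)/(m^2 - 4*m - 21)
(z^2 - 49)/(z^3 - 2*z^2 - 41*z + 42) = (z + 7)/(z^2 + 5*z - 6)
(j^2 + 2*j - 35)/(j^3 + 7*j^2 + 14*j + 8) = (j^2 + 2*j - 35)/(j^3 + 7*j^2 + 14*j + 8)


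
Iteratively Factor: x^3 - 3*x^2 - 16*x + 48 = (x - 4)*(x^2 + x - 12) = (x - 4)*(x + 4)*(x - 3)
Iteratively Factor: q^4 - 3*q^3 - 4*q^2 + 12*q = (q - 2)*(q^3 - q^2 - 6*q) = q*(q - 2)*(q^2 - q - 6) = q*(q - 2)*(q + 2)*(q - 3)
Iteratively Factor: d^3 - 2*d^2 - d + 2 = (d - 1)*(d^2 - d - 2) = (d - 2)*(d - 1)*(d + 1)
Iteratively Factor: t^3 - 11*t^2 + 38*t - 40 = (t - 5)*(t^2 - 6*t + 8) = (t - 5)*(t - 4)*(t - 2)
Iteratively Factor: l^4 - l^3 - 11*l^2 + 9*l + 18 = (l - 3)*(l^3 + 2*l^2 - 5*l - 6) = (l - 3)*(l + 1)*(l^2 + l - 6) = (l - 3)*(l - 2)*(l + 1)*(l + 3)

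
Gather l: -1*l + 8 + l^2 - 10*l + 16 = l^2 - 11*l + 24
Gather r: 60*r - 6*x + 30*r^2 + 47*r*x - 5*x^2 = 30*r^2 + r*(47*x + 60) - 5*x^2 - 6*x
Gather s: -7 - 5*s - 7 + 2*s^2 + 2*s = 2*s^2 - 3*s - 14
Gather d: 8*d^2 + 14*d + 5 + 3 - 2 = 8*d^2 + 14*d + 6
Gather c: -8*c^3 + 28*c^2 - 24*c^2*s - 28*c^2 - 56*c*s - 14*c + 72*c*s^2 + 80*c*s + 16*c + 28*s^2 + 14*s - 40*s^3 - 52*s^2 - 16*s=-8*c^3 - 24*c^2*s + c*(72*s^2 + 24*s + 2) - 40*s^3 - 24*s^2 - 2*s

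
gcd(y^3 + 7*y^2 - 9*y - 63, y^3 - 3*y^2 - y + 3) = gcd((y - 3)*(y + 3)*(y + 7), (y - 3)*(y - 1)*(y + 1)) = y - 3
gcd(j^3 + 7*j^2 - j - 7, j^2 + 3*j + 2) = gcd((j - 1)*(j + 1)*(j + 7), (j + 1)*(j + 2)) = j + 1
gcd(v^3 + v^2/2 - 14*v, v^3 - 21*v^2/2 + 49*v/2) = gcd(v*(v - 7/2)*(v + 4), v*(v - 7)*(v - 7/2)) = v^2 - 7*v/2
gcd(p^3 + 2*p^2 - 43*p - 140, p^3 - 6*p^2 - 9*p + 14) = p - 7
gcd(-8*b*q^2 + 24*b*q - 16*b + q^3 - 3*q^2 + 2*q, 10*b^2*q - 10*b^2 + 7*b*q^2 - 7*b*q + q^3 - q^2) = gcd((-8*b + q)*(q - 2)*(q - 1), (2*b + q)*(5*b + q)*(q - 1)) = q - 1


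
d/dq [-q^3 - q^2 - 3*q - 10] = -3*q^2 - 2*q - 3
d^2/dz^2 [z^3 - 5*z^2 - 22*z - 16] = 6*z - 10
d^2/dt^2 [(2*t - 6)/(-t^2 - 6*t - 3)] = 4*(-4*(t - 3)*(t + 3)^2 + 3*(t + 1)*(t^2 + 6*t + 3))/(t^2 + 6*t + 3)^3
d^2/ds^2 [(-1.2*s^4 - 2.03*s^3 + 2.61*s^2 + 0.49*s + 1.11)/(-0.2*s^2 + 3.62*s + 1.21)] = (0.096*s^6 - 5.2128*s^5 + 92.60928*s^4 + 134.467744*s^3 + 70.377756*s^2 + 21.943098*s - 32.979014)/(0.008*s^6 - 0.4344*s^5 + 7.71744*s^4 - 42.181688*s^3 - 46.690512*s^2 - 15.900126*s - 1.771561)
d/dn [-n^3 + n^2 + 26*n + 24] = -3*n^2 + 2*n + 26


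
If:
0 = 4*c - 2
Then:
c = 1/2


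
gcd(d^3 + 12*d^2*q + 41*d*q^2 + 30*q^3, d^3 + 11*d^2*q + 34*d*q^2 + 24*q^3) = d^2 + 7*d*q + 6*q^2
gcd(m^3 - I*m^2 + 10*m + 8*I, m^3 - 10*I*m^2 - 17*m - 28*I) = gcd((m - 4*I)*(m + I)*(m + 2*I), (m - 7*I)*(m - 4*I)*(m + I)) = m^2 - 3*I*m + 4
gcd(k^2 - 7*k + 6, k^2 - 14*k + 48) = k - 6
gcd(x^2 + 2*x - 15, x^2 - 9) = x - 3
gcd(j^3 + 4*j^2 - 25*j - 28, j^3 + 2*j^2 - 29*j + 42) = j + 7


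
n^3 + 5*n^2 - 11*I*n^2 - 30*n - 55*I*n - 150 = (n + 5)*(n - 6*I)*(n - 5*I)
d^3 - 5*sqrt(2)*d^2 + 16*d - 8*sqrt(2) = (d - 2*sqrt(2))^2*(d - sqrt(2))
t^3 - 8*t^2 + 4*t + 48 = (t - 6)*(t - 4)*(t + 2)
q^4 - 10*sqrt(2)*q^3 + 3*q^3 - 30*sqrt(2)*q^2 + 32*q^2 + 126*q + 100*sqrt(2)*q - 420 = (q - 2)*(q + 5)*(q - 7*sqrt(2))*(q - 3*sqrt(2))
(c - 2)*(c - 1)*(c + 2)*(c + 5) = c^4 + 4*c^3 - 9*c^2 - 16*c + 20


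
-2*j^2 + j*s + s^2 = (-j + s)*(2*j + s)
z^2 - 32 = (z - 4*sqrt(2))*(z + 4*sqrt(2))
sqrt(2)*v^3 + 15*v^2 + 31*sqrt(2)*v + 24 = (v + 3*sqrt(2))*(v + 4*sqrt(2))*(sqrt(2)*v + 1)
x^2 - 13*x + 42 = (x - 7)*(x - 6)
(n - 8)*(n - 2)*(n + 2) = n^3 - 8*n^2 - 4*n + 32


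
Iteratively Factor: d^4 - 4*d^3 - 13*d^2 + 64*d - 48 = (d - 4)*(d^3 - 13*d + 12) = (d - 4)*(d - 3)*(d^2 + 3*d - 4) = (d - 4)*(d - 3)*(d - 1)*(d + 4)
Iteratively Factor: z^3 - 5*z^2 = (z)*(z^2 - 5*z) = z*(z - 5)*(z)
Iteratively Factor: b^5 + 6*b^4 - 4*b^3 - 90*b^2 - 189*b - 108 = (b - 4)*(b^4 + 10*b^3 + 36*b^2 + 54*b + 27) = (b - 4)*(b + 3)*(b^3 + 7*b^2 + 15*b + 9) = (b - 4)*(b + 3)^2*(b^2 + 4*b + 3) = (b - 4)*(b + 3)^3*(b + 1)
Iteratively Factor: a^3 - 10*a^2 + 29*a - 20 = (a - 4)*(a^2 - 6*a + 5) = (a - 4)*(a - 1)*(a - 5)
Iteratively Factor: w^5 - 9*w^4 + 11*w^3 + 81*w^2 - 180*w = (w + 3)*(w^4 - 12*w^3 + 47*w^2 - 60*w) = (w - 3)*(w + 3)*(w^3 - 9*w^2 + 20*w) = (w - 4)*(w - 3)*(w + 3)*(w^2 - 5*w) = (w - 5)*(w - 4)*(w - 3)*(w + 3)*(w)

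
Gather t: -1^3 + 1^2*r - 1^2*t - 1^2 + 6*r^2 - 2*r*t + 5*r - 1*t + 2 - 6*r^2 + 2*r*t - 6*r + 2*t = 0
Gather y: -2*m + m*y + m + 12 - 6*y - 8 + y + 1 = -m + y*(m - 5) + 5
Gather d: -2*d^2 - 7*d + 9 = -2*d^2 - 7*d + 9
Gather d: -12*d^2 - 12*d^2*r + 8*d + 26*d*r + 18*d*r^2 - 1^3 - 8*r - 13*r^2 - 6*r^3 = d^2*(-12*r - 12) + d*(18*r^2 + 26*r + 8) - 6*r^3 - 13*r^2 - 8*r - 1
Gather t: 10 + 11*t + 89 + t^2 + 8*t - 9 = t^2 + 19*t + 90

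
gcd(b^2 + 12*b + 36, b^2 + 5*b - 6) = b + 6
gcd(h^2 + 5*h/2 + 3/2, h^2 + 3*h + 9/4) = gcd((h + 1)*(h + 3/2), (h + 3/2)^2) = h + 3/2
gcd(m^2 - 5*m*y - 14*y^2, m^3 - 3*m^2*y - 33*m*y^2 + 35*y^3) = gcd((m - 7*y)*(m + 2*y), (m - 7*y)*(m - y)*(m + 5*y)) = -m + 7*y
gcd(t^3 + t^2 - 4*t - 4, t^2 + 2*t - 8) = t - 2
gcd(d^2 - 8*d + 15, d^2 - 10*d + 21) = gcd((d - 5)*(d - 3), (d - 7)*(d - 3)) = d - 3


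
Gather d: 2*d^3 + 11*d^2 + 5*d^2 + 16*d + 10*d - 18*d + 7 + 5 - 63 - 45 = 2*d^3 + 16*d^2 + 8*d - 96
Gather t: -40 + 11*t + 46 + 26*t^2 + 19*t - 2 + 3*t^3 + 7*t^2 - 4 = 3*t^3 + 33*t^2 + 30*t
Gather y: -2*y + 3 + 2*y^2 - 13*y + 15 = 2*y^2 - 15*y + 18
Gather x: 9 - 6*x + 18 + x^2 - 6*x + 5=x^2 - 12*x + 32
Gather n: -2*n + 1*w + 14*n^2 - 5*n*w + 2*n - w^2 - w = 14*n^2 - 5*n*w - w^2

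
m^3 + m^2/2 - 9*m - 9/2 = (m - 3)*(m + 1/2)*(m + 3)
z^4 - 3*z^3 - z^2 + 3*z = z*(z - 3)*(z - 1)*(z + 1)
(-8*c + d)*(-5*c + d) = 40*c^2 - 13*c*d + d^2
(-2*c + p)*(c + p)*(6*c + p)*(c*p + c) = -12*c^4*p - 12*c^4 - 8*c^3*p^2 - 8*c^3*p + 5*c^2*p^3 + 5*c^2*p^2 + c*p^4 + c*p^3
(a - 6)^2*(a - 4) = a^3 - 16*a^2 + 84*a - 144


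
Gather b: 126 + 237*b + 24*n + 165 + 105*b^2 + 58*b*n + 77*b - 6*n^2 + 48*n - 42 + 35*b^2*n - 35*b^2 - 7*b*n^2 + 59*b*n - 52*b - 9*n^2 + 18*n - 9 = b^2*(35*n + 70) + b*(-7*n^2 + 117*n + 262) - 15*n^2 + 90*n + 240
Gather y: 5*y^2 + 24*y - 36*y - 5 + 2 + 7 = 5*y^2 - 12*y + 4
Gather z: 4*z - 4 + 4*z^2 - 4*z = 4*z^2 - 4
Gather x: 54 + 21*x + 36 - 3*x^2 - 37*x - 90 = -3*x^2 - 16*x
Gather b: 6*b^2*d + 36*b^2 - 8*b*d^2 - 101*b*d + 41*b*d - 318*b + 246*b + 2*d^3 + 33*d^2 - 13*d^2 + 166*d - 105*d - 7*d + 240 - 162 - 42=b^2*(6*d + 36) + b*(-8*d^2 - 60*d - 72) + 2*d^3 + 20*d^2 + 54*d + 36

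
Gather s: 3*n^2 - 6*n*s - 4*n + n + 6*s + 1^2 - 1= 3*n^2 - 3*n + s*(6 - 6*n)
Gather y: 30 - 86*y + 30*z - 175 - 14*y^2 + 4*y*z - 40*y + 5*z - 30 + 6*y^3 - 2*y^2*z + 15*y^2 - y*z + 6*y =6*y^3 + y^2*(1 - 2*z) + y*(3*z - 120) + 35*z - 175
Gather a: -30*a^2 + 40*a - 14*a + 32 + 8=-30*a^2 + 26*a + 40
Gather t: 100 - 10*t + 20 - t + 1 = 121 - 11*t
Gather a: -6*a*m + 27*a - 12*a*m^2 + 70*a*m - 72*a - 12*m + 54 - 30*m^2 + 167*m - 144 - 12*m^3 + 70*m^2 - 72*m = a*(-12*m^2 + 64*m - 45) - 12*m^3 + 40*m^2 + 83*m - 90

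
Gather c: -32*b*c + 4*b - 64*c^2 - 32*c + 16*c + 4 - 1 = 4*b - 64*c^2 + c*(-32*b - 16) + 3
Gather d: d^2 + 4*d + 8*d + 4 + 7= d^2 + 12*d + 11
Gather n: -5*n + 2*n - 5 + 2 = -3*n - 3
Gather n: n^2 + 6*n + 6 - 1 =n^2 + 6*n + 5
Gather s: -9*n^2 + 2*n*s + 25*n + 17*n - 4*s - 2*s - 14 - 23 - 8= -9*n^2 + 42*n + s*(2*n - 6) - 45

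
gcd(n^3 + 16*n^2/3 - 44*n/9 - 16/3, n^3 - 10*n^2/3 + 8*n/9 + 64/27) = n^2 - 2*n/3 - 8/9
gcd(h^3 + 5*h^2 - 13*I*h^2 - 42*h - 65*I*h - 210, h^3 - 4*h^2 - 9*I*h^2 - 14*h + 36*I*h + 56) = h - 7*I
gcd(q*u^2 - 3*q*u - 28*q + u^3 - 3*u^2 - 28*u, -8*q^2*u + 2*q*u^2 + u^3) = 1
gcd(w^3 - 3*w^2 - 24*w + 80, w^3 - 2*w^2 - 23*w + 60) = w^2 + w - 20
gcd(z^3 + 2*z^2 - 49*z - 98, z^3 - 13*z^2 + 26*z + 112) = z^2 - 5*z - 14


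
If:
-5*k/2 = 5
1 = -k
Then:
No Solution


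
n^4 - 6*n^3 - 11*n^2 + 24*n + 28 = (n - 7)*(n - 2)*(n + 1)*(n + 2)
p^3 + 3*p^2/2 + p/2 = p*(p + 1/2)*(p + 1)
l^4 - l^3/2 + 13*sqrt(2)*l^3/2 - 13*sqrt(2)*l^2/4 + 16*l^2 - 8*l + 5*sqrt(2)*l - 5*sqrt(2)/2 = (l - 1/2)*(l + sqrt(2)/2)*(l + sqrt(2))*(l + 5*sqrt(2))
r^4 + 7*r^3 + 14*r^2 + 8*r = r*(r + 1)*(r + 2)*(r + 4)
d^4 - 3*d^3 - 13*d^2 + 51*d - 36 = (d - 3)^2*(d - 1)*(d + 4)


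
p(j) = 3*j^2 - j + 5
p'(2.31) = 12.86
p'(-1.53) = -10.18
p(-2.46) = 25.61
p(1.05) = 7.26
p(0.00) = 5.00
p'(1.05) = 5.30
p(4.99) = 74.71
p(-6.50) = 138.25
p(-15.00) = 695.00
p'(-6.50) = -40.00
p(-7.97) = 203.53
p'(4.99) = 28.94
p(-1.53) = 13.55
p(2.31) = 18.70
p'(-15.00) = -91.00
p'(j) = 6*j - 1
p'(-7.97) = -48.82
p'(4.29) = 24.74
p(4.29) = 55.92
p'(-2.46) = -15.76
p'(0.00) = -1.00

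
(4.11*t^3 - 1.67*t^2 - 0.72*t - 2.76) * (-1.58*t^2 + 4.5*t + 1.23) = -6.4938*t^5 + 21.1336*t^4 - 1.3221*t^3 - 0.9333*t^2 - 13.3056*t - 3.3948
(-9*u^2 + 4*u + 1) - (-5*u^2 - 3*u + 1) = -4*u^2 + 7*u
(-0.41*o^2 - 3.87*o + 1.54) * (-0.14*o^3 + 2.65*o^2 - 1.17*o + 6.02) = 0.0574*o^5 - 0.5447*o^4 - 9.9914*o^3 + 6.1407*o^2 - 25.0992*o + 9.2708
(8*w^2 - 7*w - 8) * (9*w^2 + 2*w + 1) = 72*w^4 - 47*w^3 - 78*w^2 - 23*w - 8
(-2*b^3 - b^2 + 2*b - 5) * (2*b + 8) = -4*b^4 - 18*b^3 - 4*b^2 + 6*b - 40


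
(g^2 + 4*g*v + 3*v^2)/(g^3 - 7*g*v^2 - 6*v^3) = (-g - 3*v)/(-g^2 + g*v + 6*v^2)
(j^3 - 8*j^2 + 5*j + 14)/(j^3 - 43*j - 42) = (j - 2)/(j + 6)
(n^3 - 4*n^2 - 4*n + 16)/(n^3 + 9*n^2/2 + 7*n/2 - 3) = 2*(n^2 - 6*n + 8)/(2*n^2 + 5*n - 3)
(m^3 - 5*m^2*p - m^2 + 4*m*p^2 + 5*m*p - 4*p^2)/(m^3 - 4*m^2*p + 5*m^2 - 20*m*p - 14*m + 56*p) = (m^2 - m*p - m + p)/(m^2 + 5*m - 14)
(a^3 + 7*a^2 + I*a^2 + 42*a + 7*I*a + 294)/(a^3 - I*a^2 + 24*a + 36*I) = (a^2 + 7*a*(1 + I) + 49*I)/(a^2 + 5*I*a - 6)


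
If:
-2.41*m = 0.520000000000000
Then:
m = -0.22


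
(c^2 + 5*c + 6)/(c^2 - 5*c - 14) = (c + 3)/(c - 7)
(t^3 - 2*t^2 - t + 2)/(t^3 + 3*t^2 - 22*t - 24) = (t^2 - 3*t + 2)/(t^2 + 2*t - 24)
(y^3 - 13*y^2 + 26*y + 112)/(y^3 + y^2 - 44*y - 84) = (y - 8)/(y + 6)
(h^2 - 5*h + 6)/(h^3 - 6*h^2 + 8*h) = (h - 3)/(h*(h - 4))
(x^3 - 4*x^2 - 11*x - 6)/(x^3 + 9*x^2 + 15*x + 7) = (x - 6)/(x + 7)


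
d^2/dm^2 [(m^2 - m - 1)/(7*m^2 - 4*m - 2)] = 6*(-7*m^3 - 35*m^2 + 14*m - 6)/(343*m^6 - 588*m^5 + 42*m^4 + 272*m^3 - 12*m^2 - 48*m - 8)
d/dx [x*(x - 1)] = 2*x - 1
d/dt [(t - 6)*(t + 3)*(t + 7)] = 3*t^2 + 8*t - 39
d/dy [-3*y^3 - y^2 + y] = -9*y^2 - 2*y + 1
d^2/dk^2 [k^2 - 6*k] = 2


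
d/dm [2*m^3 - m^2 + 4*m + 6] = 6*m^2 - 2*m + 4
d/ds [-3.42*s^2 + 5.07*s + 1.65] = 5.07 - 6.84*s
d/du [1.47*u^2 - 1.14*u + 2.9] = 2.94*u - 1.14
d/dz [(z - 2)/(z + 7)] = 9/(z + 7)^2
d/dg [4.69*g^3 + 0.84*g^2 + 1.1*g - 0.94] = 14.07*g^2 + 1.68*g + 1.1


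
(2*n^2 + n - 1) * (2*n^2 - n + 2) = 4*n^4 + n^2 + 3*n - 2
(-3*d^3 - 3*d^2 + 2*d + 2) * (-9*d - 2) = 27*d^4 + 33*d^3 - 12*d^2 - 22*d - 4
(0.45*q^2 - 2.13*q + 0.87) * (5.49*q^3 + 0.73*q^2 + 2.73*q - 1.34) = 2.4705*q^5 - 11.3652*q^4 + 4.4499*q^3 - 5.7828*q^2 + 5.2293*q - 1.1658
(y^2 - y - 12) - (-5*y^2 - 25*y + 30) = 6*y^2 + 24*y - 42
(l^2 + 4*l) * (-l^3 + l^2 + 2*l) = -l^5 - 3*l^4 + 6*l^3 + 8*l^2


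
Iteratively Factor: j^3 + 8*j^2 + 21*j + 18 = (j + 2)*(j^2 + 6*j + 9) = (j + 2)*(j + 3)*(j + 3)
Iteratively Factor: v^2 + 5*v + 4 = (v + 4)*(v + 1)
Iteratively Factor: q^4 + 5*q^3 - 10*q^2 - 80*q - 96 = (q + 3)*(q^3 + 2*q^2 - 16*q - 32) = (q + 2)*(q + 3)*(q^2 - 16) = (q + 2)*(q + 3)*(q + 4)*(q - 4)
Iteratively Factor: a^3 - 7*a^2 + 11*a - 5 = (a - 5)*(a^2 - 2*a + 1) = (a - 5)*(a - 1)*(a - 1)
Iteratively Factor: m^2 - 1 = (m + 1)*(m - 1)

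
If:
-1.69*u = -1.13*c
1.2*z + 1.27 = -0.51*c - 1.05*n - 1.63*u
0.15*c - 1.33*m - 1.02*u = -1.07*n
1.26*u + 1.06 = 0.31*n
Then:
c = -0.269453378410813*z - 1.09135861626767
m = 0.801299133298846 - 0.481353333959973*z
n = 0.453375839202321 - 0.732291888110929*z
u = -0.180167051836816*z - 0.729724991942286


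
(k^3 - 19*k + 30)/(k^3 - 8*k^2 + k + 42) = (k^2 + 3*k - 10)/(k^2 - 5*k - 14)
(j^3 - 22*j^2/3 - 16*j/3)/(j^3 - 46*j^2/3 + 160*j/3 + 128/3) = j/(j - 8)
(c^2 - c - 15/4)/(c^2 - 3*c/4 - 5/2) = (-4*c^2 + 4*c + 15)/(-4*c^2 + 3*c + 10)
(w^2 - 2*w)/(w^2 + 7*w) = (w - 2)/(w + 7)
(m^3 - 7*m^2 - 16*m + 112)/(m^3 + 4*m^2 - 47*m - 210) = (m^2 - 16)/(m^2 + 11*m + 30)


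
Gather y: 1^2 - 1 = 0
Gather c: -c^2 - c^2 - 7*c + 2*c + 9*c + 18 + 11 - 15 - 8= -2*c^2 + 4*c + 6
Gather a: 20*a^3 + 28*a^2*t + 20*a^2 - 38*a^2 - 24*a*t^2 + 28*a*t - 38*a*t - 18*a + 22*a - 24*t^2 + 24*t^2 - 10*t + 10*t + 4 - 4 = 20*a^3 + a^2*(28*t - 18) + a*(-24*t^2 - 10*t + 4)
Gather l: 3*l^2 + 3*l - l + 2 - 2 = 3*l^2 + 2*l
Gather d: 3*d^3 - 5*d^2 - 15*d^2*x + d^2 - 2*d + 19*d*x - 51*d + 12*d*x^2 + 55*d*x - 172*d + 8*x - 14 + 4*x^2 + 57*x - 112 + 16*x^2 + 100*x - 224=3*d^3 + d^2*(-15*x - 4) + d*(12*x^2 + 74*x - 225) + 20*x^2 + 165*x - 350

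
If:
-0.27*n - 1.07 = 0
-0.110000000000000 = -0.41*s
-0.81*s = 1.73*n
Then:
No Solution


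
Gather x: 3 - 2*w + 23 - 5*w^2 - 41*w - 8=-5*w^2 - 43*w + 18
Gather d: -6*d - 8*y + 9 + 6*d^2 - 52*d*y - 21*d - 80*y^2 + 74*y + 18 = 6*d^2 + d*(-52*y - 27) - 80*y^2 + 66*y + 27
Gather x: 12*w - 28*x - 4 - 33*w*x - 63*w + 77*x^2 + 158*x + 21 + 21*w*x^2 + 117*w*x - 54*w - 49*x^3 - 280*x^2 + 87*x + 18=-105*w - 49*x^3 + x^2*(21*w - 203) + x*(84*w + 217) + 35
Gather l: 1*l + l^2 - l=l^2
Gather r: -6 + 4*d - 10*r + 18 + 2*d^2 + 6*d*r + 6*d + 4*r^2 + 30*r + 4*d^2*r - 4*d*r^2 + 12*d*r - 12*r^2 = 2*d^2 + 10*d + r^2*(-4*d - 8) + r*(4*d^2 + 18*d + 20) + 12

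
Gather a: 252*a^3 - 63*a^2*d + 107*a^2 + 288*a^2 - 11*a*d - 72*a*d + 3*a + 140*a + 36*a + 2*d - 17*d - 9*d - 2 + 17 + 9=252*a^3 + a^2*(395 - 63*d) + a*(179 - 83*d) - 24*d + 24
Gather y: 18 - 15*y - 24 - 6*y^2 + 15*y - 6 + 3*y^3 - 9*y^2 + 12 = 3*y^3 - 15*y^2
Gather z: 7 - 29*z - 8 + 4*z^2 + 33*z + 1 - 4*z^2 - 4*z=0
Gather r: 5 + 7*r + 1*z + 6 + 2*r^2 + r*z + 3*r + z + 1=2*r^2 + r*(z + 10) + 2*z + 12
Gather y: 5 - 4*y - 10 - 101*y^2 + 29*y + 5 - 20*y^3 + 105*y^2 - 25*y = -20*y^3 + 4*y^2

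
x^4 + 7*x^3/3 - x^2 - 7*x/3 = x*(x - 1)*(x + 1)*(x + 7/3)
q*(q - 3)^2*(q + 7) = q^4 + q^3 - 33*q^2 + 63*q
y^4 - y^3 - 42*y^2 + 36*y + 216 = (y - 6)*(y - 3)*(y + 2)*(y + 6)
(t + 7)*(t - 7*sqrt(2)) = t^2 - 7*sqrt(2)*t + 7*t - 49*sqrt(2)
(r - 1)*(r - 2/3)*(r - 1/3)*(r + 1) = r^4 - r^3 - 7*r^2/9 + r - 2/9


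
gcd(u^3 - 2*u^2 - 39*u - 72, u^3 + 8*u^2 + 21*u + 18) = u^2 + 6*u + 9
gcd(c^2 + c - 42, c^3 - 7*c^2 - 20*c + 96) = 1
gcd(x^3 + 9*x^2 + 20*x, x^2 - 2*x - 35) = x + 5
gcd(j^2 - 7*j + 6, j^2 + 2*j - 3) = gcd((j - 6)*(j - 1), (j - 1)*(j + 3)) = j - 1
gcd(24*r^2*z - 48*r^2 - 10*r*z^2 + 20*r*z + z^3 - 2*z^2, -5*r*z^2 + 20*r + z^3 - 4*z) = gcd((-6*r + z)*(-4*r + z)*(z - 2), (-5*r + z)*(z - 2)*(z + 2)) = z - 2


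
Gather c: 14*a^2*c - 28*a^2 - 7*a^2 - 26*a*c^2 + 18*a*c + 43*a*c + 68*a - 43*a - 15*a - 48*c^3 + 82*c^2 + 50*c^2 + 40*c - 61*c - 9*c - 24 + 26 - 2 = -35*a^2 + 10*a - 48*c^3 + c^2*(132 - 26*a) + c*(14*a^2 + 61*a - 30)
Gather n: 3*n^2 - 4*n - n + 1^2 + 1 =3*n^2 - 5*n + 2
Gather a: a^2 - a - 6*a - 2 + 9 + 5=a^2 - 7*a + 12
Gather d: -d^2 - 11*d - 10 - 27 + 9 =-d^2 - 11*d - 28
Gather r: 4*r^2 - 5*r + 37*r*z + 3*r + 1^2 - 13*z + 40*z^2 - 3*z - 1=4*r^2 + r*(37*z - 2) + 40*z^2 - 16*z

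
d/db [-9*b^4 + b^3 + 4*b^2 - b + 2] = -36*b^3 + 3*b^2 + 8*b - 1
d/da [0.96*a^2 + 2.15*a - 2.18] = 1.92*a + 2.15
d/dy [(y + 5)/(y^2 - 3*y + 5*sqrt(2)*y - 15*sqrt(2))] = (y^2 - 3*y + 5*sqrt(2)*y - (y + 5)*(2*y - 3 + 5*sqrt(2)) - 15*sqrt(2))/(y^2 - 3*y + 5*sqrt(2)*y - 15*sqrt(2))^2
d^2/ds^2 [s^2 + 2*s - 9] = 2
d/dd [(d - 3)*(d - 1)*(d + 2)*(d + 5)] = 4*d^3 + 9*d^2 - 30*d - 19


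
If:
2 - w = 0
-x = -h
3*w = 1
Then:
No Solution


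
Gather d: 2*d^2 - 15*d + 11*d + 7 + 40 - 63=2*d^2 - 4*d - 16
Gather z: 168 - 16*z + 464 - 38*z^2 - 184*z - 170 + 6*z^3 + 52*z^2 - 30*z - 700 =6*z^3 + 14*z^2 - 230*z - 238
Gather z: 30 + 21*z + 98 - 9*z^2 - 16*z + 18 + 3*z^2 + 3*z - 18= -6*z^2 + 8*z + 128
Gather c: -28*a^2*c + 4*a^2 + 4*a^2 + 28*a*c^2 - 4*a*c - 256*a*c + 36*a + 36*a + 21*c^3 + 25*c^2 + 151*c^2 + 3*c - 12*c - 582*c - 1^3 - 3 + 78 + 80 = 8*a^2 + 72*a + 21*c^3 + c^2*(28*a + 176) + c*(-28*a^2 - 260*a - 591) + 154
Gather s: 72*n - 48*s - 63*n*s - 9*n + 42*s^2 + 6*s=63*n + 42*s^2 + s*(-63*n - 42)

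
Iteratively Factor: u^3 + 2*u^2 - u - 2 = (u + 2)*(u^2 - 1) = (u + 1)*(u + 2)*(u - 1)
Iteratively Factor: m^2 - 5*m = (m - 5)*(m)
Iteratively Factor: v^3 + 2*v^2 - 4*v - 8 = (v + 2)*(v^2 - 4) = (v - 2)*(v + 2)*(v + 2)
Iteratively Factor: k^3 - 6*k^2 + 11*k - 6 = (k - 1)*(k^2 - 5*k + 6) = (k - 2)*(k - 1)*(k - 3)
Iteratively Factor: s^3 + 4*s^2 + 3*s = (s)*(s^2 + 4*s + 3) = s*(s + 3)*(s + 1)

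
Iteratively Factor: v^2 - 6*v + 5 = (v - 1)*(v - 5)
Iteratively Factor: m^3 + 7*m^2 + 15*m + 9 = (m + 3)*(m^2 + 4*m + 3) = (m + 1)*(m + 3)*(m + 3)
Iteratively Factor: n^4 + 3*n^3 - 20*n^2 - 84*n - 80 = (n + 2)*(n^3 + n^2 - 22*n - 40) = (n + 2)^2*(n^2 - n - 20) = (n + 2)^2*(n + 4)*(n - 5)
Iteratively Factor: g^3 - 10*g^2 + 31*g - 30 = (g - 2)*(g^2 - 8*g + 15) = (g - 3)*(g - 2)*(g - 5)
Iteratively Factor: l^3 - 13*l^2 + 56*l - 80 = (l - 4)*(l^2 - 9*l + 20) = (l - 5)*(l - 4)*(l - 4)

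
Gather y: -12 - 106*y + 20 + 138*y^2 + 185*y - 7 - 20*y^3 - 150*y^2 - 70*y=-20*y^3 - 12*y^2 + 9*y + 1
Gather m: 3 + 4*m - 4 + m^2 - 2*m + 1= m^2 + 2*m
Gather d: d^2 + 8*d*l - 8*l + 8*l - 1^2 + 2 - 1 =d^2 + 8*d*l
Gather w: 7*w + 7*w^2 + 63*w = 7*w^2 + 70*w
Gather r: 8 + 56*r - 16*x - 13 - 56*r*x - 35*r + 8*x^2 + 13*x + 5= r*(21 - 56*x) + 8*x^2 - 3*x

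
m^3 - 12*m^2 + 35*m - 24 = (m - 8)*(m - 3)*(m - 1)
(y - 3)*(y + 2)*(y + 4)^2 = y^4 + 7*y^3 + 2*y^2 - 64*y - 96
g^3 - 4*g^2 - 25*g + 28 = (g - 7)*(g - 1)*(g + 4)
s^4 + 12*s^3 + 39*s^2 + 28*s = s*(s + 1)*(s + 4)*(s + 7)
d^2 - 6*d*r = d*(d - 6*r)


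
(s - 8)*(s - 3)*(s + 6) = s^3 - 5*s^2 - 42*s + 144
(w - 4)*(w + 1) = w^2 - 3*w - 4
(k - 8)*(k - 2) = k^2 - 10*k + 16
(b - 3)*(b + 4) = b^2 + b - 12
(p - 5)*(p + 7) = p^2 + 2*p - 35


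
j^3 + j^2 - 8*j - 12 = (j - 3)*(j + 2)^2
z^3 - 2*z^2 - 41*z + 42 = (z - 7)*(z - 1)*(z + 6)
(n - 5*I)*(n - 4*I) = n^2 - 9*I*n - 20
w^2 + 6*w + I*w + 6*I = (w + 6)*(w + I)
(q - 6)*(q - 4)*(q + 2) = q^3 - 8*q^2 + 4*q + 48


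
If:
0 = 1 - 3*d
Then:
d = 1/3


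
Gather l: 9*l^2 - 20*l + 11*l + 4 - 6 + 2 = 9*l^2 - 9*l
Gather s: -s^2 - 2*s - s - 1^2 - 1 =-s^2 - 3*s - 2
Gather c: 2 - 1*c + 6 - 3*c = 8 - 4*c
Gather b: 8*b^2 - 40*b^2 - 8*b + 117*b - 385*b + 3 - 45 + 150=-32*b^2 - 276*b + 108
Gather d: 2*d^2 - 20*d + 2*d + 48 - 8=2*d^2 - 18*d + 40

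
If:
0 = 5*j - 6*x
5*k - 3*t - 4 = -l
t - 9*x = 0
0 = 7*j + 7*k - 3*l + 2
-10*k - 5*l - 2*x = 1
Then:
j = -1872/9625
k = -773/9625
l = 7/275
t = -2808/1925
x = -312/1925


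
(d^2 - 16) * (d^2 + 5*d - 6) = d^4 + 5*d^3 - 22*d^2 - 80*d + 96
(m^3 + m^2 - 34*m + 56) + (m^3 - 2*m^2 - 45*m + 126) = 2*m^3 - m^2 - 79*m + 182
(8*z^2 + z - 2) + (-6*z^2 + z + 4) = 2*z^2 + 2*z + 2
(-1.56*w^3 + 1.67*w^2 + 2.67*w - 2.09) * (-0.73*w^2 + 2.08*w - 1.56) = 1.1388*w^5 - 4.4639*w^4 + 3.9581*w^3 + 4.4741*w^2 - 8.5124*w + 3.2604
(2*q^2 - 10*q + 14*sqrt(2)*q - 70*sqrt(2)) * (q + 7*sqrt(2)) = 2*q^3 - 10*q^2 + 28*sqrt(2)*q^2 - 140*sqrt(2)*q + 196*q - 980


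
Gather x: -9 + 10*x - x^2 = -x^2 + 10*x - 9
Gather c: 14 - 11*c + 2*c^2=2*c^2 - 11*c + 14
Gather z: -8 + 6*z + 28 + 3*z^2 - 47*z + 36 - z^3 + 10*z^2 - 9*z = -z^3 + 13*z^2 - 50*z + 56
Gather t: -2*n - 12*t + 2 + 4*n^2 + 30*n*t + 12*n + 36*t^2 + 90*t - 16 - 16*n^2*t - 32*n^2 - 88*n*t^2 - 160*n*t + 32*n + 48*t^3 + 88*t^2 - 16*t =-28*n^2 + 42*n + 48*t^3 + t^2*(124 - 88*n) + t*(-16*n^2 - 130*n + 62) - 14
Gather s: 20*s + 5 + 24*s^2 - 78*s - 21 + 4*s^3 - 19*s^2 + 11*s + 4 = 4*s^3 + 5*s^2 - 47*s - 12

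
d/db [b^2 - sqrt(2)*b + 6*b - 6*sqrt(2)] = 2*b - sqrt(2) + 6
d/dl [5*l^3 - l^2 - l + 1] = 15*l^2 - 2*l - 1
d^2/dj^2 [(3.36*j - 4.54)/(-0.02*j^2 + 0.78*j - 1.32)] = (-(0.04*j - 0.78)*(0.08*j - 1.56)*(3.36*j - 4.54) + (0.4032*j - 5.4232)*(0.02*j^2 - 0.78*j + 1.32))/(0.02*j^2 - 0.78*j + 1.32)^3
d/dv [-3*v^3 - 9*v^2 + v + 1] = -9*v^2 - 18*v + 1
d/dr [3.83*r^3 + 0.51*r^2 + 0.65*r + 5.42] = 11.49*r^2 + 1.02*r + 0.65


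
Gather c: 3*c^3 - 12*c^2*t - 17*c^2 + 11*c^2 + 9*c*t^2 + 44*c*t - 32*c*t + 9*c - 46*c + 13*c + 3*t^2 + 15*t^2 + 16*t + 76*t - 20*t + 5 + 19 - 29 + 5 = 3*c^3 + c^2*(-12*t - 6) + c*(9*t^2 + 12*t - 24) + 18*t^2 + 72*t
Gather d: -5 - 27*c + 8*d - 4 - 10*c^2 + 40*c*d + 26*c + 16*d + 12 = -10*c^2 - c + d*(40*c + 24) + 3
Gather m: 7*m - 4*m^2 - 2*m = -4*m^2 + 5*m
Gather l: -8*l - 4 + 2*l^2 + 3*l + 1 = 2*l^2 - 5*l - 3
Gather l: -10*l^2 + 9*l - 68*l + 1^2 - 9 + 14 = -10*l^2 - 59*l + 6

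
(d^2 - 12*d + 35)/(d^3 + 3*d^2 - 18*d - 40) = (d^2 - 12*d + 35)/(d^3 + 3*d^2 - 18*d - 40)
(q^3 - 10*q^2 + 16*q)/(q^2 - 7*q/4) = 4*(q^2 - 10*q + 16)/(4*q - 7)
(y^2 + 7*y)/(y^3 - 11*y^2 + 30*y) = (y + 7)/(y^2 - 11*y + 30)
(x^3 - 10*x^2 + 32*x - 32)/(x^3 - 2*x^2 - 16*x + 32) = (x - 4)/(x + 4)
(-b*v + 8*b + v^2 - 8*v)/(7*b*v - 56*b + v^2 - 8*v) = (-b + v)/(7*b + v)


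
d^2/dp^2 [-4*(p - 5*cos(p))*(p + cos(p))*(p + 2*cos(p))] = -8*p^2*cos(p) - 32*p*sin(p) - 104*p*cos(2*p) - 24*p - 104*sin(2*p) - 14*cos(p) - 90*cos(3*p)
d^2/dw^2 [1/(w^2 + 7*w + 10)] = 2*(-w^2 - 7*w + (2*w + 7)^2 - 10)/(w^2 + 7*w + 10)^3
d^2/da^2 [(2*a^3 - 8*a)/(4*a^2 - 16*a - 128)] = 4*(11*a^3 + 96*a^2 + 672*a + 128)/(a^6 - 12*a^5 - 48*a^4 + 704*a^3 + 1536*a^2 - 12288*a - 32768)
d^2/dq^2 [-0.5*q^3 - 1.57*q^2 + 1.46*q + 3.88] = -3.0*q - 3.14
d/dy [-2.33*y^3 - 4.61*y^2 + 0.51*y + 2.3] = -6.99*y^2 - 9.22*y + 0.51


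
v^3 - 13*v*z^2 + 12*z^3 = (v - 3*z)*(v - z)*(v + 4*z)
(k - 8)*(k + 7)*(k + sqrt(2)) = k^3 - k^2 + sqrt(2)*k^2 - 56*k - sqrt(2)*k - 56*sqrt(2)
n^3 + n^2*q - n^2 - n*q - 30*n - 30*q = (n - 6)*(n + 5)*(n + q)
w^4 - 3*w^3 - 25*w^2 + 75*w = w*(w - 5)*(w - 3)*(w + 5)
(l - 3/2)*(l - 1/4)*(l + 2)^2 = l^4 + 9*l^3/4 - 21*l^2/8 - 11*l/2 + 3/2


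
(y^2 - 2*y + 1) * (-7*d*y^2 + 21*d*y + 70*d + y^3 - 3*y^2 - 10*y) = -7*d*y^4 + 35*d*y^3 + 21*d*y^2 - 119*d*y + 70*d + y^5 - 5*y^4 - 3*y^3 + 17*y^2 - 10*y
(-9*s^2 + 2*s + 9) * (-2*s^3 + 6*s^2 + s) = 18*s^5 - 58*s^4 - 15*s^3 + 56*s^2 + 9*s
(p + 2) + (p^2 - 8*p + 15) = p^2 - 7*p + 17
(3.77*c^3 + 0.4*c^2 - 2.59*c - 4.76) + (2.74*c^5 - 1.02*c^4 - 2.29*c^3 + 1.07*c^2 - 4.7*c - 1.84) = 2.74*c^5 - 1.02*c^4 + 1.48*c^3 + 1.47*c^2 - 7.29*c - 6.6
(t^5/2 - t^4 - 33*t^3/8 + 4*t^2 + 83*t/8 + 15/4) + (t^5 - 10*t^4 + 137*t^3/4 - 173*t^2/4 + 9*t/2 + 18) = 3*t^5/2 - 11*t^4 + 241*t^3/8 - 157*t^2/4 + 119*t/8 + 87/4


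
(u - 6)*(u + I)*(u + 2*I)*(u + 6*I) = u^4 - 6*u^3 + 9*I*u^3 - 20*u^2 - 54*I*u^2 + 120*u - 12*I*u + 72*I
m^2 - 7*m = m*(m - 7)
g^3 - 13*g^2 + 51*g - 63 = (g - 7)*(g - 3)^2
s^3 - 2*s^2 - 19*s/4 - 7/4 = (s - 7/2)*(s + 1/2)*(s + 1)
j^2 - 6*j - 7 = (j - 7)*(j + 1)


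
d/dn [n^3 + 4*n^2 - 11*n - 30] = 3*n^2 + 8*n - 11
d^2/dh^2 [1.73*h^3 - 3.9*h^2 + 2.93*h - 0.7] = 10.38*h - 7.8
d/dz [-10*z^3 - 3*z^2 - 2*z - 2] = -30*z^2 - 6*z - 2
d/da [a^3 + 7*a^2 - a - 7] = 3*a^2 + 14*a - 1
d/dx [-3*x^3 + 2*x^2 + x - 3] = -9*x^2 + 4*x + 1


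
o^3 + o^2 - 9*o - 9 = (o - 3)*(o + 1)*(o + 3)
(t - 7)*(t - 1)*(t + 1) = t^3 - 7*t^2 - t + 7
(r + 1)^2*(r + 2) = r^3 + 4*r^2 + 5*r + 2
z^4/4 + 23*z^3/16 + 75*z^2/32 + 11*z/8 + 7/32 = (z/4 + 1/4)*(z + 1/4)*(z + 1)*(z + 7/2)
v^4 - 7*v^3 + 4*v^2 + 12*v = v*(v - 6)*(v - 2)*(v + 1)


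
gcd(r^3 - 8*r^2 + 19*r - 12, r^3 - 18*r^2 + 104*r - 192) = r - 4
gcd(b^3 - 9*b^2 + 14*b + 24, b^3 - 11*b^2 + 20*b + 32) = b^2 - 3*b - 4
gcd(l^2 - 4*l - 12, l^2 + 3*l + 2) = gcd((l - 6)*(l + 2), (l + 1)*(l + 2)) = l + 2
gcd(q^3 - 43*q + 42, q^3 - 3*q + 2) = q - 1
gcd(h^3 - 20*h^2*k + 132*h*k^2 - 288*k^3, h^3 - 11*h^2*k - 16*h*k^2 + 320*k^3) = h - 8*k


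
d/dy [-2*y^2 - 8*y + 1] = -4*y - 8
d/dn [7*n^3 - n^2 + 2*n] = 21*n^2 - 2*n + 2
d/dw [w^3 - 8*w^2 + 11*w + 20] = 3*w^2 - 16*w + 11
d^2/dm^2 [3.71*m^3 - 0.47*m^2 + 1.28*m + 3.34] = 22.26*m - 0.94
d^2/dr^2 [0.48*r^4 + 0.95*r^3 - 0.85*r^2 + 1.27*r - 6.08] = 5.76*r^2 + 5.7*r - 1.7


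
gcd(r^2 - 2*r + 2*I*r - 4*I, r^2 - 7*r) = 1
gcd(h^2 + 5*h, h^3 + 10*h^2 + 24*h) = h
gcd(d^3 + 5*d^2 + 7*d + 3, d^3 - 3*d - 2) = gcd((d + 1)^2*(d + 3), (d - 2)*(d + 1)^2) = d^2 + 2*d + 1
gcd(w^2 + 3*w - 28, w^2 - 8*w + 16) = w - 4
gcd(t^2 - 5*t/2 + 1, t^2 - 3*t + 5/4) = t - 1/2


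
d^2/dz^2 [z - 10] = 0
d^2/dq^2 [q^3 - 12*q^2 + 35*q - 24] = 6*q - 24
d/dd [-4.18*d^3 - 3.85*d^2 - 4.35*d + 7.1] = -12.54*d^2 - 7.7*d - 4.35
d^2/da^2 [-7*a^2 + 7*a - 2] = -14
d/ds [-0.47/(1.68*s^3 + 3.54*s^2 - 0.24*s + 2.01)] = (2.3688*s^2 + 3.3276*s - 0.1128)/(1.68*s^3 + 3.54*s^2 - 0.24*s + 2.01)^2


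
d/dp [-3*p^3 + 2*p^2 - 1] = p*(4 - 9*p)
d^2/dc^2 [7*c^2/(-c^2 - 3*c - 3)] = 42*(c^3 + 3*c^2 - 3)/(c^6 + 9*c^5 + 36*c^4 + 81*c^3 + 108*c^2 + 81*c + 27)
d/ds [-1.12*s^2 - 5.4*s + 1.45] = -2.24*s - 5.4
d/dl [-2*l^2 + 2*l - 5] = 2 - 4*l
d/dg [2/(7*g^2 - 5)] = -28*g/(7*g^2 - 5)^2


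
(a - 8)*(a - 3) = a^2 - 11*a + 24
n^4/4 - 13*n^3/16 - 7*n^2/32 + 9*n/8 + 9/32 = (n/4 + 1/4)*(n - 3)*(n - 3/2)*(n + 1/4)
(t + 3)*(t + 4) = t^2 + 7*t + 12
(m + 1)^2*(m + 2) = m^3 + 4*m^2 + 5*m + 2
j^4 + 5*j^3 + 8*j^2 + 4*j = j*(j + 1)*(j + 2)^2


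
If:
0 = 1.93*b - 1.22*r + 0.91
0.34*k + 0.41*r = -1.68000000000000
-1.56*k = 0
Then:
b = -3.06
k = 0.00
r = -4.10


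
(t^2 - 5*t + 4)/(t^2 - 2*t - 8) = (t - 1)/(t + 2)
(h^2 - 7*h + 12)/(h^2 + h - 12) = (h - 4)/(h + 4)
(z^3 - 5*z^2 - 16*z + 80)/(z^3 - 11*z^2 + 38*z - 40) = (z + 4)/(z - 2)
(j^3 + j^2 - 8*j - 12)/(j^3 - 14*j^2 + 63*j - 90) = (j^2 + 4*j + 4)/(j^2 - 11*j + 30)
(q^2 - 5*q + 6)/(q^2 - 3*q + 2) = (q - 3)/(q - 1)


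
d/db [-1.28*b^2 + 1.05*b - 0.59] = 1.05 - 2.56*b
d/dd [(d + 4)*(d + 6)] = 2*d + 10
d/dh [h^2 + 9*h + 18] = 2*h + 9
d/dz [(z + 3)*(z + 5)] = 2*z + 8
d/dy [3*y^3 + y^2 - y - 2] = 9*y^2 + 2*y - 1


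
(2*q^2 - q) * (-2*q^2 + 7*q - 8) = -4*q^4 + 16*q^3 - 23*q^2 + 8*q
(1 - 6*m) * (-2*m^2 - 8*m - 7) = 12*m^3 + 46*m^2 + 34*m - 7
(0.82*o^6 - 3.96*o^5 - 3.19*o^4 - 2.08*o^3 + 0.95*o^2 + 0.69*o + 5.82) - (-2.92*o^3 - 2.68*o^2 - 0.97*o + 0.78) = 0.82*o^6 - 3.96*o^5 - 3.19*o^4 + 0.84*o^3 + 3.63*o^2 + 1.66*o + 5.04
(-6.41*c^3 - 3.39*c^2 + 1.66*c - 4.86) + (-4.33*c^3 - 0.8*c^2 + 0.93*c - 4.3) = -10.74*c^3 - 4.19*c^2 + 2.59*c - 9.16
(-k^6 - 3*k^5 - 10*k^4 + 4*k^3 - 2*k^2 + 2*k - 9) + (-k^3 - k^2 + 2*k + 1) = -k^6 - 3*k^5 - 10*k^4 + 3*k^3 - 3*k^2 + 4*k - 8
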